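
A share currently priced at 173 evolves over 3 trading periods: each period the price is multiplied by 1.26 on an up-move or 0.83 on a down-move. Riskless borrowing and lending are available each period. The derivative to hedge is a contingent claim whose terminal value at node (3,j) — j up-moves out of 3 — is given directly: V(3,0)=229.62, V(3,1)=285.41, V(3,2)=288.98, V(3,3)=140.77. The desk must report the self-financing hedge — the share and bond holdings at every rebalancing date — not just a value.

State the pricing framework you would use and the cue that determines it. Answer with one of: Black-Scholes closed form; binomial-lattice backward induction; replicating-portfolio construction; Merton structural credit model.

Key observation: the mandate to exhibit the hedge at every date and state singles out the replicating-portfolio construction on the 3-period tree with factors 1.26 and 0.83 from 173.

framework: replicating-portfolio construction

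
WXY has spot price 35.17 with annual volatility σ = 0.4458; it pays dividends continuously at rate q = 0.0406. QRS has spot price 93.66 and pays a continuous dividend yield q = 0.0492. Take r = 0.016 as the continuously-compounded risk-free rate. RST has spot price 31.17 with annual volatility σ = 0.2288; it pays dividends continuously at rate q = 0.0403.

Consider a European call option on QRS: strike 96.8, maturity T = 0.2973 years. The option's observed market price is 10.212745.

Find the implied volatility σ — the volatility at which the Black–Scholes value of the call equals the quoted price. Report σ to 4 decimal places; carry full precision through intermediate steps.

sigma = 0.5937

At σ = 0.5937 the Black–Scholes value reproduces the quote:
σ√T = 0.5937·√0.2973 = 0.323716
d₁ = (ln(S/K) + (r−q+σ²/2)T) / (σ√T) = (ln(93.66/96.8) + (0.016−0.0492+0.5937²/2)·0.2973) / 0.323716 = (-0.032976 + 0.042526) / 0.323716 = 0.029501
d₂ = d₁ − σ√T = 0.029501 − 0.323716 = -0.294215
e^{−rT} = 0.995254
e^{−qT} = 0.985479
N(d₁) = 0.511767,  N(d₂) = 0.384297
V = S·e^{−qT}·N(d₁) − K·e^{−rT}·N(d₂) = 47.236135 − 37.023390 = 10.212745 (the observed quote) — the price is monotone increasing in volatility, hence this σ is the only solution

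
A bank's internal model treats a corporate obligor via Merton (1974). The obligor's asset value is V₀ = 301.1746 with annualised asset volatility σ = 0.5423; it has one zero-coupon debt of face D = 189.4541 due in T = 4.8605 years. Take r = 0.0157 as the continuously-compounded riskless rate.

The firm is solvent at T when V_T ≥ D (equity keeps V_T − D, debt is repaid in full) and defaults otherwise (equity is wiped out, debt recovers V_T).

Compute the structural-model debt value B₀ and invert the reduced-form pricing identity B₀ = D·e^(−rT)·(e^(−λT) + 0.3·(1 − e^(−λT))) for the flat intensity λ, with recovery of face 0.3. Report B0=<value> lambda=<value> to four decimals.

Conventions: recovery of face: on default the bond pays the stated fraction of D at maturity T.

B0=121.8385 lambda=0.1182

Equity is a call on the firm's assets struck at D = 189.4541:
d₁ = [ln(V₀/D) + (r + σ²/2)T] / (σ√T)
   = [ln(301.1746/189.4541) + (0.0157 + 0.5·0.5423²)·4.8605] / (0.5423·√4.8605)
   = [0.463543 + 0.791020] / 1.195584 = 1.049331
d₂ = d₁ − σ√T = 1.049331 − 1.195584 = -0.146253
N(d₁) = 0.852987,  N(d₂) = 0.441861,  e^(−rT) = 0.926529
E₀ = V₀·N(d₁) − D·e^(−rT)·N(d₂)
   = 301.1746·0.852987 − 189.4541·0.926529·0.441861 = 179.336122
B₀ = V₀ − E₀ = 301.1746 − 179.336122 = 121.838478
e^(−λT) = (B₀·e^(rT)/D − 0.3)/(1 − 0.3) = (121.8385·1.079297/189.4541 − 0.3)/0.7 = 0.56299872
λ = −ln(0.56299872)/4.8605 = 0.118193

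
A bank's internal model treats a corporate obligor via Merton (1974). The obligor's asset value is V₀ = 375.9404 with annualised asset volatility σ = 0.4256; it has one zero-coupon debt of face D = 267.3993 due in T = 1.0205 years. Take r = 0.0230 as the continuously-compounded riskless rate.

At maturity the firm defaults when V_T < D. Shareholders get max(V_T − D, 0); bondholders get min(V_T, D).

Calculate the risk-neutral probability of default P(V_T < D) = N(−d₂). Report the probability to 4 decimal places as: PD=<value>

PD=0.2637

Apply the equity-as-call identities (strike 267.3993, horizon 1.0205 years):
d₁ = [ln(V₀/D) + (r + σ²/2)T] / (σ√T)
   = [ln(375.9404/267.3993) + (0.0230 + 0.5·0.4256²)·1.0205] / (0.4256·√1.0205)
   = [0.340688 + 0.115896] / 0.429940 = 1.061969
d₂ = d₁ − σ√T = 1.061969 − 0.429940 = 0.632029
risk-neutral PD = N(−d₂) = N(-0.632029) = 0.263684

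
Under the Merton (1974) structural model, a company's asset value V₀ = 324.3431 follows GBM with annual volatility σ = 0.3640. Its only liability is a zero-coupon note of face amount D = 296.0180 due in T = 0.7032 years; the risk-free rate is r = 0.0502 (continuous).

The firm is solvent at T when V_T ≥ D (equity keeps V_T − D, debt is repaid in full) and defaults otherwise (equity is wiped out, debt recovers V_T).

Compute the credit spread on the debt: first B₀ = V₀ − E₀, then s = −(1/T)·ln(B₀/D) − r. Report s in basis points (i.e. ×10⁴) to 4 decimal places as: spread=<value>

Equity is a call on the firm's assets struck at D = 296.0180:
d₁ = [ln(V₀/D) + (r + σ²/2)T] / (σ√T)
   = [ln(324.3431/296.0180) + (0.0502 + 0.5·0.3640²)·0.7032] / (0.3640·√0.7032)
   = [0.091382 + 0.081886] / 0.305240 = 0.567646
d₂ = d₁ − σ√T = 0.567646 − 0.305240 = 0.262406
N(d₁) = 0.714862,  N(d₂) = 0.603496,  e^(−rT) = 0.965315
E₀ = V₀·N(d₁) − D·e^(−rT)·N(d₂)
   = 324.3431·0.714862 − 296.0180·0.965315·0.603496 = 59.411293
B₀ = V₀ − E₀ = 324.3431 − 59.411293 = 264.931807
spread = −(1/T)·ln(B₀/D) − r = −(1/0.7032)·ln(264.931807/296.0180) − 0.0502 = 0.10757560
in basis points: 0.10757560 × 10⁴ = 1075.7560 bp

spread=1075.7560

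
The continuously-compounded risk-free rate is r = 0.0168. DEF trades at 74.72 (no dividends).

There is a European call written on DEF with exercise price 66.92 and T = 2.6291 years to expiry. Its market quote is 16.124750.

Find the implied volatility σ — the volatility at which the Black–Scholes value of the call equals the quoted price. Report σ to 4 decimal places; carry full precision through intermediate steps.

sigma = 0.2216

At σ = 0.2216 the Black–Scholes value reproduces the quote:
σ√T = 0.2216·√2.6291 = 0.359313
d₁ = (ln(S/K) + (r+σ²/2)T) / (σ√T) = (ln(74.72/66.92) + (0.0168+0.2216²/2)·2.6291) / 0.359313 = (0.110250 + 0.108722) / 0.359313 = 0.609418
d₂ = d₁ − σ√T = 0.609418 − 0.359313 = 0.250104
e^{−rT} = 0.956792
N(d₁) = 0.728876,  N(d₂) = 0.598747
V = S·N(d₁) − K·e^{−rT}·N(d₂) = 54.461625 − 38.336875 = 16.124750 (the quoted price), and the Black–Scholes price is strictly increasing in σ, so σ is unique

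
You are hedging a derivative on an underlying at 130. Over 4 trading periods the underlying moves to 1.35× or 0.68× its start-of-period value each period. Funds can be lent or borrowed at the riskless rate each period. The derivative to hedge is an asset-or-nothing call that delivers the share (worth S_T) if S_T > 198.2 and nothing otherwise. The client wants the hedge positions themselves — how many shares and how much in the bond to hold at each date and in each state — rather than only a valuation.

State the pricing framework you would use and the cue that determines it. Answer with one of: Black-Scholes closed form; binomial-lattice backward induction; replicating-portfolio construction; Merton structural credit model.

Key observation: the task asks for the hedge itself — share and bond holdings at every node of the 4-period tree on spot 130 with factors 1.35/0.68 — which is exactly what the replicating-portfolio construction produces.

framework: replicating-portfolio construction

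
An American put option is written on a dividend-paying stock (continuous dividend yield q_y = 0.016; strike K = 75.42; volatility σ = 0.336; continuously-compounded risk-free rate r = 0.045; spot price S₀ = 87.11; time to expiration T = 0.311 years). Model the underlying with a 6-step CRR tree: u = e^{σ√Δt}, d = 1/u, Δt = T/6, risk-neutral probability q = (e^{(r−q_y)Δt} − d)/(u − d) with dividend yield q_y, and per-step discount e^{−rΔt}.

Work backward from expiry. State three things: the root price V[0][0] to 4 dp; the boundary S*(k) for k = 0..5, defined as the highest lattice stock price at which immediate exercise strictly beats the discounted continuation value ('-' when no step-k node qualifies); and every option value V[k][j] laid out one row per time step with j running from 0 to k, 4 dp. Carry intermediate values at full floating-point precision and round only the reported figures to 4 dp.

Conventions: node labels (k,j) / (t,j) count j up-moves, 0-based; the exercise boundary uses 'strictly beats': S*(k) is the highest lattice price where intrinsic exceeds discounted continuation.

Δt=0.05183  u=1.07950  d=0.92636  q=0.49071  discount=0.99767
step 6 (expiry): payoffs max(K−S,0) = 20.3728 11.2726 0.6679 0.0000 0.0000 0.0000 0.0000
step 5: (k=5,j=0): S=59.4233, K−S=15.9967, hold=15.8702 ⇒ V=15.9967 exercise | (k=5,j=1): S=69.2471, K−S=6.1729, hold=6.0546 ⇒ V=6.1729 exercise | (k=5,j=2): S=80.6949, K−S=0.0000, hold=0.3393 ⇒ V=0.3393 continue | (k=5,j=3): S=94.0351, K−S=0.0000, hold=0.0000 ⇒ V=0.0000 continue | (k=5,j=4): S=109.5808, K−S=0.0000, hold=0.0000 ⇒ V=0.0000 continue | (k=5,j=5): S=127.6965, K−S=0.0000, hold=0.0000 ⇒ V=0.0000 continue  boundary S*=69.2471
step 4: (k=4,j=0): S=64.1474, K−S=11.2726, hold=11.1500 ⇒ V=11.2726 exercise | (k=4,j=1): S=74.7521, K−S=0.6679, hold=3.3026 ⇒ V=3.3026 continue | (k=4,j=2): S=87.1100, K−S=0.0000, hold=0.1724 ⇒ V=0.1724 continue | (k=4,j=3): S=101.5108, K−S=0.0000, hold=0.0000 ⇒ V=0.0000 continue | (k=4,j=4): S=118.2924, K−S=0.0000, hold=0.0000 ⇒ V=0.0000 continue  boundary S*=64.1474
step 3: (k=3,j=0): S=69.2471, K−S=6.1729, hold=7.3445 ⇒ V=7.3445 continue | (k=3,j=1): S=80.6949, K−S=0.0000, hold=1.7625 ⇒ V=1.7625 continue | (k=3,j=2): S=94.0351, K−S=0.0000, hold=0.0876 ⇒ V=0.0876 continue | (k=3,j=3): S=109.5808, K−S=0.0000, hold=0.0000 ⇒ V=0.0000 continue  boundary S*=-
step 2: (k=2,j=0): S=74.7521, K−S=0.6679, hold=4.5946 ⇒ V=4.5946 continue | (k=2,j=1): S=87.1100, K−S=0.0000, hold=0.9384 ⇒ V=0.9384 continue | (k=2,j=2): S=101.5108, K−S=0.0000, hold=0.0445 ⇒ V=0.0445 continue  boundary S*=-
step 1: (k=1,j=0): S=80.6949, K−S=0.0000, hold=2.7940 ⇒ V=2.7940 continue | (k=1,j=1): S=94.0351, K−S=0.0000, hold=0.4986 ⇒ V=0.4986 continue  boundary S*=-
step 0: (k=0,j=0): S=87.1100, K−S=0.0000, hold=1.6637 ⇒ V=1.6637 continue  boundary S*=-

price = 1.6637
boundary = - - - - 64.1474 69.2471
tree:
1.6637
2.7940 0.4986
4.5946 0.9384 0.0445
7.3445 1.7625 0.0876 0.0000
11.2726 3.3026 0.1724 0.0000 0.0000
15.9967 6.1729 0.3393 0.0000 0.0000 0.0000
20.3728 11.2726 0.6679 0.0000 0.0000 0.0000 0.0000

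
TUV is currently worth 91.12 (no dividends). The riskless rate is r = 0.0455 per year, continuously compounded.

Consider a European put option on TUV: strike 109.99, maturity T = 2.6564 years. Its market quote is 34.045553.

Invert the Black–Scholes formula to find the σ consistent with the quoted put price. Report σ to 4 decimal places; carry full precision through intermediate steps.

sigma = 0.5169

At σ = 0.5169 the Black–Scholes value reproduces the quote:
σ√T = 0.5169·√2.6564 = 0.842468
d₁ = (ln(S/K) + (r+σ²/2)T) / (σ√T) = (ln(91.12/109.99) + (0.0455+0.5169²/2)·2.6564) / 0.842468 = (-0.188212 + 0.475742) / 0.842468 = 0.341295
d₂ = d₁ − σ√T = 0.341295 − 0.842468 = -0.501173
e^{−rT} = 0.886153
N(−d₁) = 0.366441,  N(−d₂) = 0.691875
V = K·e^{−rT}·N(−d₂) − S·N(−d₁) = 67.435636 − 33.390083 = 34.045553 (equal to the quote); since ∂V/∂σ > 0 for all σ, the implied volatility is unique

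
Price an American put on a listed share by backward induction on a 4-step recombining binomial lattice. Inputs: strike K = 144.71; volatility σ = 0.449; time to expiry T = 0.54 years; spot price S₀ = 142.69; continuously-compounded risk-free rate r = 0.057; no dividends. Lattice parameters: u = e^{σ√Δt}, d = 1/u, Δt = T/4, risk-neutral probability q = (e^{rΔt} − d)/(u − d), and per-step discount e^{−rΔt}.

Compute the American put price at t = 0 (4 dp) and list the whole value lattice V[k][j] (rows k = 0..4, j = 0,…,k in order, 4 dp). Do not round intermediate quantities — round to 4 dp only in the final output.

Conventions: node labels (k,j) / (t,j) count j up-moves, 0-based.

Δt=0.13500  u=1.17936  d=0.84792  q=0.48216  discount=0.99233
step 4 (expiry): payoffs max(K−S,0) = 70.9526 42.1213 2.0200 0.0000 0.0000
k=3: (k=3,j=0): S=86.9867, K−S=57.7233, hold=56.6140 ⇒ V=57.7233 exercise | (k=3,j=1): S=120.9892, K−S=23.7208, hold=22.6115 ⇒ V=23.7208 exercise | (k=3,j=2): S=168.2831, K−S=0.0000, hold=1.0380 ⇒ V=1.0380 continue | (k=3,j=3): S=234.0638, K−S=0.0000, hold=0.0000 ⇒ V=0.0000 continue
k=2: (k=2,j=0): S=102.5887, K−S=42.1213, hold=41.0120 ⇒ V=42.1213 exercise | (k=2,j=1): S=142.6900, K−S=2.0200, hold=12.6862 ⇒ V=12.6862 continue | (k=2,j=2): S=198.4666, K−S=0.0000, hold=0.5334 ⇒ V=0.5334 continue
k=1: (k=1,j=0): S=120.9892, K−S=23.7208, hold=27.7149 ⇒ V=27.7149 continue | (k=1,j=1): S=168.2831, K−S=0.0000, hold=6.7743 ⇒ V=6.7743 continue
k=0: (k=0,j=0): S=142.6900, K−S=2.0200, hold=17.4832 ⇒ V=17.4832 continue

price = 17.4832
tree:
17.4832
27.7149 6.7743
42.1213 12.6862 0.5334
57.7233 23.7208 1.0380 0.0000
70.9526 42.1213 2.0200 0.0000 0.0000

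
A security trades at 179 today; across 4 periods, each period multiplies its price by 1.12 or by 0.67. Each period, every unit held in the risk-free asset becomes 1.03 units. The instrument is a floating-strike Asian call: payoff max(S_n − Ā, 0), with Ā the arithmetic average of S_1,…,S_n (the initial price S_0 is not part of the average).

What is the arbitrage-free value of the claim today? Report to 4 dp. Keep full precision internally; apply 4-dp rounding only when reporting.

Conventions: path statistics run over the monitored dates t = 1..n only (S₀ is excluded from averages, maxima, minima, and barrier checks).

Under the martingale measure an up-move has probability p* = 0.8000; value the claim as the probability-weighted average of per-path payoffs, discounted 4 periods at R = 1.03.
Enumerate all 2^4 = 16 price paths (U = up ×1.12, D = down ×0.67); each path with k up-moves has probability p*^k·(1−p*)^(4−k).
DDDD: Ā=72.5475, payoff=0.0000, prob=0.001600
UDDD: Ā=121.2735, payoff=0.0000, prob=0.006400
DUDD: Ā=101.1360, payoff=0.0000, prob=0.006400
UUDD: Ā=169.0632, payoff=0.0000, prob=0.025600
DDUD: Ā=87.6439, payoff=0.0000, prob=0.006400
UDUD: Ā=146.5092, payoff=0.0000, prob=0.025600
DUUD: Ā=126.3717, payoff=0.0000, prob=0.025600
UUUD: Ā=211.2482, payoff=0.0000, prob=0.102400
DDDU: Ā=78.6042, payoff=0.0000, prob=0.006400
UDDU: Ā=131.3980, payoff=0.0000, prob=0.025600
DUDU: Ā=111.2605, payoff=0.0000, prob=0.025600
UUDU: Ā=185.9877, payoff=0.0000, prob=0.102400
DDUU: Ā=97.7684, payoff=3.0266, prob=0.025600
UDUU: Ā=163.4337, payoff=5.0593, prob=0.102400
DUUU: Ā=143.2962, payoff=25.1968, prob=0.102400
UUUU: Ā=239.5399, payoff=42.1200, prob=0.409600
Price = Σ prob·payoff / R^4 = 20.428078 / 1.125509 = 18.1501

price = 18.1501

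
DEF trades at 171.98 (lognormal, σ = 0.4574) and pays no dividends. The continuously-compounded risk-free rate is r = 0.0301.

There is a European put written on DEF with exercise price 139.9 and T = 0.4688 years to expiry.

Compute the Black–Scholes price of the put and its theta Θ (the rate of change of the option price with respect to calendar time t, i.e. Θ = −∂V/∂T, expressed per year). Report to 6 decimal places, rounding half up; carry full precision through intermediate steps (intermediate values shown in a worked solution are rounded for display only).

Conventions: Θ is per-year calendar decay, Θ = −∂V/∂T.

σ√T = 0.4574·√0.4688 = 0.313177
d₁ = (ln(S/K) + (r+σ²/2)T) / (σ√T) = (ln(171.98/139.9) + (0.0301+0.4574²/2)·0.4688) / 0.313177 = (0.206450 + 0.063151) / 0.313177 = 0.860858
d₂ = d₁ − σ√T = 0.860858 − 0.313177 = 0.547681
e^{−rT} = 0.985988
N(−d₁) = 0.194658,  N(−d₂) = 0.291955
Put price V = K·e^{−rT}·N(−d₂) − S·N(−d₁) = 40.272249 − 33.477284 = 6.794965
φ(d₁) = (1/√(2π))·e^{−d₁²/2} = 0.275415
Θ = −S·φ(d₁)·σ/(2√T) + r·K·e^{−rT}·N(−d₂) = −15.821130 + 1.212195 = -14.608935

price = 6.794965
Θ = -14.608935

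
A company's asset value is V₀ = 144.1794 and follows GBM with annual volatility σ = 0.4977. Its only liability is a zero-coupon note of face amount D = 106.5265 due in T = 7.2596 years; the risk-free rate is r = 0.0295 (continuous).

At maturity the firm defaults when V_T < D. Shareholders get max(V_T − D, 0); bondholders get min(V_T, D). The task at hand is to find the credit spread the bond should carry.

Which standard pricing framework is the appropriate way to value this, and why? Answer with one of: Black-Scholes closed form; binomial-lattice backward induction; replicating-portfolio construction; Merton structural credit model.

Key observation: the asked-for credit quantity lives on the firm's capital structure — asset value, asset volatility, debt face 106.5265 — which is the structural model's domain.

framework: Merton structural credit model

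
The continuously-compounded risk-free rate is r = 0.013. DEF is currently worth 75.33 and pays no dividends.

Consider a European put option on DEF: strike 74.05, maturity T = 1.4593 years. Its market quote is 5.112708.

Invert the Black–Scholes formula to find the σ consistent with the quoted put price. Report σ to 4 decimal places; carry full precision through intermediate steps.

At σ = 0.1787 the Black–Scholes value reproduces the quote:
σ√T = 0.1787·√1.4593 = 0.215872
d₁ = (ln(S/K) + (r+σ²/2)T) / (σ√T) = (ln(75.33/74.05) + (0.013+0.1787²/2)·1.4593) / 0.215872 = (0.017138 + 0.042271) / 0.215872 = 0.275206
d₂ = d₁ − σ√T = 0.275206 − 0.215872 = 0.059333
e^{−rT} = 0.981208
N(−d₁) = 0.391579,  N(−d₂) = 0.476343
V = K·e^{−rT}·N(−d₂) − S·N(−d₁) = 34.610367 − 29.497659 = 5.112708 (equal to the quote); since ∂V/∂σ > 0 for all σ, the implied volatility is unique

sigma = 0.1787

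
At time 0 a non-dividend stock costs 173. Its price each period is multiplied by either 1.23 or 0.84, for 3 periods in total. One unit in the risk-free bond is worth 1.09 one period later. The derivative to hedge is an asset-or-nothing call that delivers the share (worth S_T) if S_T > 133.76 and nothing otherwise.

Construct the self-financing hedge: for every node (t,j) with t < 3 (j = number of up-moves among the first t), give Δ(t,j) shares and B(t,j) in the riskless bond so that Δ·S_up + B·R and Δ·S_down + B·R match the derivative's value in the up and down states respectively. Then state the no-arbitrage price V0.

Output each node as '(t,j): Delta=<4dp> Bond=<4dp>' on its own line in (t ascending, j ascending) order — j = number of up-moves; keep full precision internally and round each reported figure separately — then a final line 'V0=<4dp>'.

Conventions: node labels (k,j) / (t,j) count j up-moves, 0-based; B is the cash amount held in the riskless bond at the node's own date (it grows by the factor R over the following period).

Under the risk-neutral measure, an up-move has probability p* = (R−d)/(u−d) = 0.6410 and values discount at R = 1.09.
Payoffs at expiry: V(3,0)=0.0000, V(3,1)=150.1446, V(3,2)=219.8546, V(3,3)=321.9300
Node (2,0) S=122.0688: V=(p*·150.1446+(1−p*)·0.0000)/1.09=88.2996; Δ=(150.1446−0.0000)/(150.1446−102.5378)=3.1538; B=V−Δ·S=-296.6866
Node (2,1) S=178.7436: V=(p*·219.8546+(1−p*)·150.1446)/1.09=178.7436; Δ=(219.8546−150.1446)/(219.8546−150.1446)=1.0000; B=V−Δ·S=0.0000
Node (2,2) S=261.7317: V=(p*·321.9300+(1−p*)·219.8546)/1.09=261.7317; Δ=(321.9300−219.8546)/(321.9300−219.8546)=1.0000; B=V−Δ·S=0.0000
Node (1,0) S=145.3200: V=(p*·178.7436+(1−p*)·88.2996)/1.09=134.1986; Δ=(178.7436−88.2996)/(178.7436−122.0688)=1.5958; B=V−Δ·S=-97.7091
Node (1,1) S=212.7900: V=(p*·261.7317+(1−p*)·178.7436)/1.09=212.7900; Δ=(261.7317−178.7436)/(261.7317−178.7436)=1.0000; B=V−Δ·S=0.0000
Node (0,0) S=173.0000: V=(p*·212.7900+(1−p*)·134.1986)/1.09=169.3374; Δ=(212.7900−134.1986)/(212.7900−145.3200)=1.1648; B=V−Δ·S=-32.1789
Verification: the root portfolio costs Δ(0,0)·S0 + B(0,0) = 169.3374, matching V0.

(0,0): Delta=1.1648 Bond=-32.1789
(1,0): Delta=1.5958 Bond=-97.7091
(1,1): Delta=1.0000 Bond=0.0000
(2,0): Delta=3.1538 Bond=-296.6866
(2,1): Delta=1.0000 Bond=0.0000
(2,2): Delta=1.0000 Bond=0.0000
V0=169.3374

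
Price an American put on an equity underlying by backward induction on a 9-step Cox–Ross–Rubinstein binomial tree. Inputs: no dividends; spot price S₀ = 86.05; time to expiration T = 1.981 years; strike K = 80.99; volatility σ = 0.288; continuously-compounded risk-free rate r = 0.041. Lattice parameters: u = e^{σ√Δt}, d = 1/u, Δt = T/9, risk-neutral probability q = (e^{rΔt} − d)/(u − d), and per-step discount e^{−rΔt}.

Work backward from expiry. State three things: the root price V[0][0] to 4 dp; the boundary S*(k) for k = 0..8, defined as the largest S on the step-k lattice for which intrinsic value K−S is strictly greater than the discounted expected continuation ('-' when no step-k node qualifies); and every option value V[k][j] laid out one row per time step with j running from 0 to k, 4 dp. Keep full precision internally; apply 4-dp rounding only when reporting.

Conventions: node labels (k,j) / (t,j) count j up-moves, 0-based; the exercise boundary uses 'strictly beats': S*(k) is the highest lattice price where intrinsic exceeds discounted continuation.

Δt=0.22011  u=1.14467  d=0.87361  q=0.49972  discount=0.99102
step 9 (expiry): payoffs max(K−S,0) = 55.4852 47.5718 37.2029 23.6170 5.8156 0.0000 0.0000 0.0000 0.0000 0.0000
step 8: (k=8,j=0): S=29.1946, K−S=51.7954, hold=51.0678 ⇒ V=51.7954 exercise | (k=8,j=1): S=38.2529, K−S=42.7371, hold=42.0095 ⇒ V=42.7371 exercise | (k=8,j=2): S=50.1218, K−S=30.8682, hold=30.1406 ⇒ V=30.8682 exercise | (k=8,j=3): S=65.6733, K−S=15.3167, hold=14.5891 ⇒ V=15.3167 exercise | (k=8,j=4): S=86.0500, K−S=0.0000, hold=2.8833 ⇒ V=2.8833 continue | (k=8,j=5): S=112.7491, K−S=0.0000, hold=0.0000 ⇒ V=0.0000 continue | (k=8,j=6): S=147.7322, K−S=0.0000, hold=0.0000 ⇒ V=0.0000 continue | (k=8,j=7): S=193.5696, K−S=0.0000, hold=0.0000 ⇒ V=0.0000 continue | (k=8,j=8): S=253.6292, K−S=0.0000, hold=0.0000 ⇒ V=0.0000 continue  boundary S*=65.6733
step 7: (k=7,j=0): S=33.4182, K−S=47.5718, hold=46.8441 ⇒ V=47.5718 exercise | (k=7,j=1): S=43.7871, K−S=37.2029, hold=36.4753 ⇒ V=37.2029 exercise | (k=7,j=2): S=57.3730, K−S=23.6170, hold=22.8894 ⇒ V=23.6170 exercise | (k=7,j=3): S=75.1744, K−S=5.8156, hold=9.0218 ⇒ V=9.0218 continue | (k=7,j=4): S=98.4990, K−S=0.0000, hold=1.4295 ⇒ V=1.4295 continue | (k=7,j=5): S=129.0607, K−S=0.0000, hold=0.0000 ⇒ V=0.0000 continue | (k=7,j=6): S=169.1048, K−S=0.0000, hold=0.0000 ⇒ V=0.0000 continue | (k=7,j=7): S=221.5737, K−S=0.0000, hold=0.0000 ⇒ V=0.0000 continue  boundary S*=57.3730
step 6: (k=6,j=0): S=38.2529, K−S=42.7371, hold=42.0095 ⇒ V=42.7371 exercise | (k=6,j=1): S=50.1218, K−S=30.8682, hold=30.1406 ⇒ V=30.8682 exercise | (k=6,j=2): S=65.6733, K−S=15.3167, hold=16.1769 ⇒ V=16.1769 continue | (k=6,j=3): S=86.0500, K−S=0.0000, hold=5.1808 ⇒ V=5.1808 continue | (k=6,j=4): S=112.7491, K−S=0.0000, hold=0.7087 ⇒ V=0.7087 continue | (k=6,j=5): S=147.7322, K−S=0.0000, hold=0.0000 ⇒ V=0.0000 continue | (k=6,j=6): S=193.5696, K−S=0.0000, hold=0.0000 ⇒ V=0.0000 continue  boundary S*=50.1218
step 5: (k=5,j=0): S=43.7871, K−S=37.2029, hold=36.4753 ⇒ V=37.2029 exercise | (k=5,j=1): S=57.3730, K−S=23.6170, hold=23.3153 ⇒ V=23.6170 exercise | (k=5,j=2): S=75.1744, K−S=5.8156, hold=10.5860 ⇒ V=10.5860 continue | (k=5,j=3): S=98.4990, K−S=0.0000, hold=2.9196 ⇒ V=2.9196 continue | (k=5,j=4): S=129.0607, K−S=0.0000, hold=0.3514 ⇒ V=0.3514 continue | (k=5,j=5): S=169.1048, K−S=0.0000, hold=0.0000 ⇒ V=0.0000 continue  boundary S*=57.3730
step 4: (k=4,j=0): S=50.1218, K−S=30.8682, hold=30.1406 ⇒ V=30.8682 exercise | (k=4,j=1): S=65.6733, K−S=15.3167, hold=16.9515 ⇒ V=16.9515 continue | (k=4,j=2): S=86.0500, K−S=0.0000, hold=6.6943 ⇒ V=6.6943 continue | (k=4,j=3): S=112.7491, K−S=0.0000, hold=1.6215 ⇒ V=1.6215 continue | (k=4,j=4): S=147.7322, K−S=0.0000, hold=0.1742 ⇒ V=0.1742 continue  boundary S*=50.1218
step 3: (k=3,j=0): S=57.3730, K−S=23.6170, hold=23.6990 ⇒ V=23.6990 continue | (k=3,j=1): S=75.1744, K−S=5.8156, hold=11.7196 ⇒ V=11.7196 continue | (k=3,j=2): S=98.4990, K−S=0.0000, hold=4.1220 ⇒ V=4.1220 continue | (k=3,j=3): S=129.0607, K−S=0.0000, hold=0.8902 ⇒ V=0.8902 continue  boundary S*=-
step 2: (k=2,j=0): S=65.6733, K−S=15.3167, hold=17.5535 ⇒ V=17.5535 continue | (k=2,j=1): S=86.0500, K−S=0.0000, hold=7.8517 ⇒ V=7.8517 continue | (k=2,j=2): S=112.7491, K−S=0.0000, hold=2.4845 ⇒ V=2.4845 continue  boundary S*=-
step 1: (k=1,j=0): S=75.1744, K−S=5.8156, hold=12.5913 ⇒ V=12.5913 continue | (k=1,j=1): S=98.4990, K−S=0.0000, hold=5.1232 ⇒ V=5.1232 continue  boundary S*=-
step 0: (k=0,j=0): S=86.0500, K−S=0.0000, hold=8.7798 ⇒ V=8.7798 continue  boundary S*=-

price = 8.7798
boundary = - - - - 50.1218 57.3730 50.1218 57.3730 65.6733
tree:
8.7798
12.5913 5.1232
17.5535 7.8517 2.4845
23.6990 11.7196 4.1220 0.8902
30.8682 16.9515 6.6943 1.6215 0.1742
37.2029 23.6170 10.5860 2.9196 0.3514 0.0000
42.7371 30.8682 16.1769 5.1808 0.7087 0.0000 0.0000
47.5718 37.2029 23.6170 9.0218 1.4295 0.0000 0.0000 0.0000
51.7954 42.7371 30.8682 15.3167 2.8833 0.0000 0.0000 0.0000 0.0000
55.4852 47.5718 37.2029 23.6170 5.8156 0.0000 0.0000 0.0000 0.0000 0.0000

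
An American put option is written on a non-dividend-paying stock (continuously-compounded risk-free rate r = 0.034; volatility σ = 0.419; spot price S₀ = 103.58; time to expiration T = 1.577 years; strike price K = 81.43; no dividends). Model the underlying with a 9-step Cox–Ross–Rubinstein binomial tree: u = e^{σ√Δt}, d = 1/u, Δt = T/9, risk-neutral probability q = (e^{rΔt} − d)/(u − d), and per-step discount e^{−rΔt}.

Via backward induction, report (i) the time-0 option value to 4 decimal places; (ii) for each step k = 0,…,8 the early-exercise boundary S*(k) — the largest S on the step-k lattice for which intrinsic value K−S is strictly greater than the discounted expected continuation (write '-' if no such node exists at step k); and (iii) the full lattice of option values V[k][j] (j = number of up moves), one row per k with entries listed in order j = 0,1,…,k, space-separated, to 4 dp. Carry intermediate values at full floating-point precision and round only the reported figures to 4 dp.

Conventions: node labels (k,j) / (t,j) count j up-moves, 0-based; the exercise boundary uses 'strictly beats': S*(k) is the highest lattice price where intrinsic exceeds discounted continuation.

price = 8.5241
boundary = - - - - - 43.0941 51.3558 43.0941 51.3558
tree:
8.5241
12.2457 4.4888
17.1351 6.9573 1.7974
23.2544 10.5393 3.0577 0.4171
30.4627 15.5236 5.1236 0.7965 0.0000
38.3359 22.0829 8.4178 1.5211 0.0000 0.0000
45.2685 30.0742 13.4656 2.9048 0.0000 0.0000 0.0000
51.0859 38.3359 20.7315 5.5471 0.0000 0.0000 0.0000 0.0000
55.9674 45.2685 30.0742 10.5929 0.0000 0.0000 0.0000 0.0000 0.0000
60.0636 51.0859 38.3359 20.2286 0.0000 0.0000 0.0000 0.0000 0.0000 0.0000

params: Δt=0.17522 u=1.19171 d=0.83913 q=0.47321 e^(-rΔt)=0.99406
t_9 payoffs: 60.0636 51.0859 38.3359 20.2286 0.0000 0.0000 0.0000 0.0000 0.0000 0.0000
t_8: node(8,0) S=25.4626 payoff=55.9674 vs cont=55.4837 → 55.9674 [stop]  node(8,1) S=36.1615 payoff=45.2685 vs cont=44.7848 → 45.2685 [stop]  node(8,2) S=51.3558 payoff=30.0742 vs cont=29.5905 → 30.0742 [stop]  node(8,3) S=72.9345 payoff=8.4955 vs cont=10.5929 → 10.5929 [wait]  node(8,4) S=103.5800 payoff=0.0000 vs cont=0.0000 → 0.0000 [wait]  node(8,5) S=147.1022 payoff=0.0000 vs cont=0.0000 → 0.0000 [wait]  node(8,6) S=208.9114 payoff=0.0000 vs cont=0.0000 → 0.0000 [wait]  node(8,7) S=296.6917 payoff=0.0000 vs cont=0.0000 → 0.0000 [wait]  node(8,8) S=421.3553 payoff=0.0000 vs cont=0.0000 → 0.0000 [wait]  ⇒ S*(8)=51.3558
t_7: node(7,0) S=30.3441 payoff=51.0859 vs cont=50.6022 → 51.0859 [stop]  node(7,1) S=43.0941 payoff=38.3359 vs cont=37.8522 → 38.3359 [stop]  node(7,2) S=61.2014 payoff=20.2286 vs cont=20.7315 → 20.7315 [wait]  node(7,3) S=86.9169 payoff=0.0000 vs cont=5.5471 → 5.5471 [wait]  node(7,4) S=123.4376 payoff=0.0000 vs cont=0.0000 → 0.0000 [wait]  node(7,5) S=175.3035 payoff=0.0000 vs cont=0.0000 → 0.0000 [wait]  node(7,6) S=248.9624 payoff=0.0000 vs cont=0.0000 → 0.0000 [wait]  node(7,7) S=353.5712 payoff=0.0000 vs cont=0.0000 → 0.0000 [wait]  ⇒ S*(7)=43.0941
t_6: node(6,0) S=36.1615 payoff=45.2685 vs cont=44.7848 → 45.2685 [stop]  node(6,1) S=51.3558 payoff=30.0742 vs cont=29.8271 → 30.0742 [stop]  node(6,2) S=72.9345 payoff=8.4955 vs cont=13.4656 → 13.4656 [wait]  node(6,3) S=103.5800 payoff=0.0000 vs cont=2.9048 → 2.9048 [wait]  node(6,4) S=147.1022 payoff=0.0000 vs cont=0.0000 → 0.0000 [wait]  node(6,5) S=208.9114 payoff=0.0000 vs cont=0.0000 → 0.0000 [wait]  node(6,6) S=296.6917 payoff=0.0000 vs cont=0.0000 → 0.0000 [wait]  ⇒ S*(6)=51.3558
t_5: node(5,0) S=43.0941 payoff=38.3359 vs cont=37.8522 → 38.3359 [stop]  node(5,1) S=61.2014 payoff=20.2286 vs cont=22.0829 → 22.0829 [wait]  node(5,2) S=86.9169 payoff=0.0000 vs cont=8.4178 → 8.4178 [wait]  node(5,3) S=123.4376 payoff=0.0000 vs cont=1.5211 → 1.5211 [wait]  node(5,4) S=175.3035 payoff=0.0000 vs cont=0.0000 → 0.0000 [wait]  node(5,5) S=248.9624 payoff=0.0000 vs cont=0.0000 → 0.0000 [wait]  ⇒ S*(5)=43.0941
t_4: node(4,0) S=51.3558 payoff=30.0742 vs cont=30.4627 → 30.4627 [wait]  node(4,1) S=72.9345 payoff=8.4955 vs cont=15.5236 → 15.5236 [wait]  node(4,2) S=103.5800 payoff=0.0000 vs cont=5.1236 → 5.1236 [wait]  node(4,3) S=147.1022 payoff=0.0000 vs cont=0.7965 → 0.7965 [wait]  node(4,4) S=208.9114 payoff=0.0000 vs cont=0.0000 → 0.0000 [wait]  ⇒ S*(4)=-
t_3: node(3,0) S=61.2014 payoff=20.2286 vs cont=23.2544 → 23.2544 [wait]  node(3,1) S=86.9169 payoff=0.0000 vs cont=10.5393 → 10.5393 [wait]  node(3,2) S=123.4376 payoff=0.0000 vs cont=3.0577 → 3.0577 [wait]  node(3,3) S=175.3035 payoff=0.0000 vs cont=0.4171 → 0.4171 [wait]  ⇒ S*(3)=-
t_2: node(2,0) S=72.9345 payoff=8.4955 vs cont=17.1351 → 17.1351 [wait]  node(2,1) S=103.5800 payoff=0.0000 vs cont=6.9573 → 6.9573 [wait]  node(2,2) S=147.1022 payoff=0.0000 vs cont=1.7974 → 1.7974 [wait]  ⇒ S*(2)=-
t_1: node(1,0) S=86.9169 payoff=0.0000 vs cont=12.2457 → 12.2457 [wait]  node(1,1) S=123.4376 payoff=0.0000 vs cont=4.4888 → 4.4888 [wait]  ⇒ S*(1)=-
t_0: node(0,0) S=103.5800 payoff=0.0000 vs cont=8.5241 → 8.5241 [wait]  ⇒ S*(0)=-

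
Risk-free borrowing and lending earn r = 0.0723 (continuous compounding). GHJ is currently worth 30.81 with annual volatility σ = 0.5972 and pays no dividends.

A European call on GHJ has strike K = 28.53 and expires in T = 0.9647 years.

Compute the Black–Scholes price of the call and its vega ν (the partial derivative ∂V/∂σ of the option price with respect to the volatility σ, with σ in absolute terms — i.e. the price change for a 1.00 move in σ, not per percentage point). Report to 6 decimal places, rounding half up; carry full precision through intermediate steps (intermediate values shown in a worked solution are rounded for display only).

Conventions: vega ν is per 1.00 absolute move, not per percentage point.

σ√T = 0.5972·√0.9647 = 0.586565
d₁ = (ln(S/K) + (r+σ²/2)T) / (σ√T) = (ln(30.81/28.53) + (0.0723+0.5972²/2)·0.9647) / 0.586565 = (0.076883 + 0.241777) / 0.586565 = 0.543265
d₂ = d₁ − σ√T = 0.543265 − 0.586565 = -0.043300
e^{−rT} = 0.932629
N(d₁) = 0.706526,  N(d₂) = 0.482731
Call price V = S·N(d₁) − K·e^{−rT}·N(d₂) = 21.768075 − 12.844468 = 8.923607
φ(d₁) = (1/√(2π))·e^{−d₁²/2} = 0.344209
ν = S·φ(d₁)·√T = 10.416211

price = 8.923607
ν = 10.416211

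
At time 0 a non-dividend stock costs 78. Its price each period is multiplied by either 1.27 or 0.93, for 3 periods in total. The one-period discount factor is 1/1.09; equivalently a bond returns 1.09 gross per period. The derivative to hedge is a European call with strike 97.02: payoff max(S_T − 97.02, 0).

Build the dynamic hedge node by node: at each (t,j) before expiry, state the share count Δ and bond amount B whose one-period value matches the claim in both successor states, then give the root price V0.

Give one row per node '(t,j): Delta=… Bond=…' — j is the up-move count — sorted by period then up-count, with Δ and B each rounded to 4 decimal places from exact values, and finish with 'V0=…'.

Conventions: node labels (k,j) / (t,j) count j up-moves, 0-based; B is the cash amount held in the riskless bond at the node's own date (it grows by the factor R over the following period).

The replicating-portfolio and risk-neutral prices coincide; use p* = (1.09−0.93)/(1.27−0.93) = 0.4706 for the latter.
Expiry values: V(3,0)=0.0000, V(3,1)=0.0000, V(3,2)=19.9798, V(3,3)=62.7539
Node (2,0) S=67.4622: V=(p*·0.0000+(1−p*)·0.0000)/1.09=0.0000; Δ=(0.0000−0.0000)/(85.6770−62.7398)=0.0000; B=V−Δ·S=0.0000
Node (2,1) S=92.1258: V=(p*·19.9798+(1−p*)·0.0000)/1.09=8.6259; Δ=(19.9798−0.0000)/(116.9998−85.6770)=0.6379; B=V−Δ·S=-50.1381
Node (2,2) S=125.8062: V=(p*·62.7539+(1−p*)·19.9798)/1.09=36.7970; Δ=(62.7539−19.9798)/(159.7739−116.9998)=1.0000; B=V−Δ·S=-89.0092
Node (1,0) S=72.5400: V=(p*·8.6259+(1−p*)·0.0000)/1.09=3.7241; Δ=(8.6259−0.0000)/(92.1258−67.4622)=0.3497; B=V−Δ·S=-21.6462
Node (1,1) S=99.0600: V=(p*·36.7970+(1−p*)·8.6259)/1.09=20.0761; Δ=(36.7970−8.6259)/(125.8062−92.1258)=0.8364; B=V−Δ·S=-62.7802
Node (0,0) S=78.0000: V=(p*·20.0761+(1−p*)·3.7241)/1.09=10.4763; Δ=(20.0761−3.7241)/(99.0600−72.5400)=0.6166; B=V−Δ·S=-37.6178
Check: Δ(0,0)·S0 + B(0,0) = 10.4763 = V0.

(0,0): Delta=0.6166 Bond=-37.6178
(1,0): Delta=0.3497 Bond=-21.6462
(1,1): Delta=0.8364 Bond=-62.7802
(2,0): Delta=0.0000 Bond=0.0000
(2,1): Delta=0.6379 Bond=-50.1381
(2,2): Delta=1.0000 Bond=-89.0092
V0=10.4763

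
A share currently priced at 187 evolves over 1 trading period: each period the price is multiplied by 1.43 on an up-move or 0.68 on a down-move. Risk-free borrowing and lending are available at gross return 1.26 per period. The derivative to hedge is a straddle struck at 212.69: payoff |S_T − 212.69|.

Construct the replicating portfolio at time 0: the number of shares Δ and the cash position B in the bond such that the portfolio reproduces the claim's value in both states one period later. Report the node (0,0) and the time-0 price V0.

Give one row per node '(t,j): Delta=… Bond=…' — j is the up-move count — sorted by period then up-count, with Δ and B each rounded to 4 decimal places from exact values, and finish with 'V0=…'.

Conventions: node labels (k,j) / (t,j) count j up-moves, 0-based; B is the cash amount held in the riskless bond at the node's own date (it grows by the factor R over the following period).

The replicating-portfolio and risk-neutral prices coincide; use p* = (1.26−0.68)/(1.43−0.68) = 0.7733 for the latter.
Terminal payoffs: V(1,0)=85.5300, V(1,1)=54.7200
Node (0,0) S=187.0000: V=(p*·54.7200+(1−p*)·85.5300)/1.26=48.9711; Δ=(54.7200−85.5300)/(267.4100−127.1600)=-0.2197; B=V−Δ·S=90.0511
Verification: the root portfolio costs Δ(0,0)·S0 + B(0,0) = 48.9711, matching V0.

(0,0): Delta=-0.2197 Bond=90.0511
V0=48.9711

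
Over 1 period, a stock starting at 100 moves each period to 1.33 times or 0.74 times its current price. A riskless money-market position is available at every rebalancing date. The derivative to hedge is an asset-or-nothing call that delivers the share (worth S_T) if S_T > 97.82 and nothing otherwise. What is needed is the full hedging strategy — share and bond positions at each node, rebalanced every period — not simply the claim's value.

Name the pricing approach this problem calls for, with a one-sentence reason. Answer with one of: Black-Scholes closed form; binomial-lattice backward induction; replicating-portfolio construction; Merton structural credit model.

Key observation: what is demanded is not a single number but the (Δ, B) position at each node of the 1.33/0.74 tree starting at 100; constructing those positions is the replicating-portfolio method.

framework: replicating-portfolio construction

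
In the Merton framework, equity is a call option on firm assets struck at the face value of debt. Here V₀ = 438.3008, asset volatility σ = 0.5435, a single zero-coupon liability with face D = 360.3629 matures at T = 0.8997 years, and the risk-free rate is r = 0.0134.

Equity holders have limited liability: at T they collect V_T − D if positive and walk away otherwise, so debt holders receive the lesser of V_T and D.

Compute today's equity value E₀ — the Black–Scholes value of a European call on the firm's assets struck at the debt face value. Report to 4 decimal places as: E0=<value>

Equity is a call on the firm's assets struck at D = 360.3629:
d₁ = [ln(V₀/D) + (r + σ²/2)T] / (σ√T)
   = [ln(438.3008/360.3629) + (0.0134 + 0.5·0.5435²)·0.8997] / (0.5435·√0.8997)
   = [0.195794 + 0.144938] / 0.515523 = 0.660944
d₂ = d₁ − σ√T = 0.660944 − 0.515523 = 0.145420
N(d₁) = 0.745676,  N(d₂) = 0.557811,  e^(−rT) = 0.988016
E₀ = V₀·N(d₁) − D·e^(−rT)·N(d₂)
   = 438.3008·0.745676 − 360.3629·0.988016·0.557811 = 128.224970

E0=128.2250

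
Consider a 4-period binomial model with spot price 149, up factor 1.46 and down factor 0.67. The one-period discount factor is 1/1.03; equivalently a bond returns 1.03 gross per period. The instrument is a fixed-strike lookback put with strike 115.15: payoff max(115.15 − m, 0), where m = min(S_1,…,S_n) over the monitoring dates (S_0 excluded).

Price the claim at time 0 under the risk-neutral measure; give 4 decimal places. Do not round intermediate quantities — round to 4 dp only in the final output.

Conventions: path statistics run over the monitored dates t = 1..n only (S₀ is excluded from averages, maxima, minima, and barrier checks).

Under the martingale measure an up-move has probability p* = 0.4557; value the claim as the probability-weighted average of per-path payoffs, discounted 4 periods at R = 1.03.
Enumerate all 2^4 = 16 price paths (U = up ×1.46, D = down ×0.67); each path with k up-moves has probability p*^k·(1−p*)^(4−k).
DDDD: m=30.0252, payoff=85.1248, prob=0.087774
UDDD: m=65.4280, payoff=49.7220, prob=0.073485
DUDD: m=65.4280, payoff=49.7220, prob=0.073485
UUDD: m=142.5744, payoff=0.0000, prob=0.061522
DDUD: m=65.4280, payoff=49.7220, prob=0.073485
UDUD: m=142.5744, payoff=0.0000, prob=0.061522
DUUD: m=99.8300, payoff=15.3200, prob=0.061522
UUUD: m=217.5400, payoff=0.0000, prob=0.051507
DDDU: m=44.8137, payoff=70.3363, prob=0.073485
UDDU: m=97.6537, payoff=17.4963, prob=0.061522
DUDU: m=97.6537, payoff=17.4963, prob=0.061522
UUDU: m=212.7976, payoff=0.0000, prob=0.051507
DDUU: m=66.8861, payoff=48.2639, prob=0.061522
UDUU: m=145.7518, payoff=0.0000, prob=0.051507
DUUU: m=99.8300, payoff=15.3200, prob=0.051507
UUUU: m=217.5400, payoff=0.0000, prob=0.043122
Price = Σ prob·payoff / R^4 = 30.455656 / 1.125509 = 27.0595

price = 27.0595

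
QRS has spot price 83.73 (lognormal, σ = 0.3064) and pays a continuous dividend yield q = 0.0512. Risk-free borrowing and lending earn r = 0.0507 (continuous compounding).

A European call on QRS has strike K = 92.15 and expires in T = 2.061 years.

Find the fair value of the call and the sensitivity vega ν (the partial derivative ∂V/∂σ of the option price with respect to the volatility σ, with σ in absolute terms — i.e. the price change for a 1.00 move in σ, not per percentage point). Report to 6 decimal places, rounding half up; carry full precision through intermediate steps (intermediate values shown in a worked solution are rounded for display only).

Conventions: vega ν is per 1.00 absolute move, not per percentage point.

σ√T = 0.3064·√2.061 = 0.439873
d₁ = (ln(S/K) + (r−q+σ²/2)T) / (σ√T) = (ln(83.73/92.15) + (0.0507−0.0512+0.3064²/2)·2.061) / 0.439873 = (-0.095820 + 0.095714) / 0.439873 = -0.000242
d₂ = d₁ − σ√T = -0.000242 − 0.439873 = -0.440116
e^{−rT} = 0.900781
e^{−qT} = 0.899854
N(d₁) = 0.499903,  N(d₂) = 0.329927
Call price V = S·e^{−qT}·N(d₁) − K·e^{−rT}·N(d₂) = 37.665092 − 27.386226 = 10.278866
φ(d₁) = (1/√(2π))·e^{−d₁²/2} = 0.398942
ν = S·e^{−qT}·φ(d₁)·√T = 43.152106

price = 10.278866
ν = 43.152106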